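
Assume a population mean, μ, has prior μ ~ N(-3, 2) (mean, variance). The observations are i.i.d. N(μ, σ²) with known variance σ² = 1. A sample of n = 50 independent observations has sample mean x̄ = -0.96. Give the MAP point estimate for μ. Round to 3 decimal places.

n = 50, x̄ = -0.96.
For a Normal prior and Normal likelihood with known variance, the posterior is Normal; its mode equals its mean, the precision-weighted average.
Prior precision 1/σ₀² = 1/2 = 0.5; data precision n/σ² = 50/1 = 50.
μ̂ = (0.5·(-3) + 50·(-0.96)) / (0.5 + 50) = (-49.5)/50.5 = -99/101 ≈ -0.980.

μ̂_MAP = -0.980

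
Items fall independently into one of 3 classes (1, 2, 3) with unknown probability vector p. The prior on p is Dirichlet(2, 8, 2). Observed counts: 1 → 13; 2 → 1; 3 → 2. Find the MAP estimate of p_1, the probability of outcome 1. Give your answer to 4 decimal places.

MAP estimate: 0.5600

The posterior is Dirichlet(αᵢ + nᵢ) = Dirichlet(15, 9, 4).
For a Dirichlet(a₁,…,a_K) with all aᵢ > 1, the mode has j-th component (aⱼ − 1)/(Σaᵢ − K).
Here Σaᵢ = 28 and K = 3, so p_1 = (15 − 1)/(28 − 3) = 14/25 ≈ 0.5600.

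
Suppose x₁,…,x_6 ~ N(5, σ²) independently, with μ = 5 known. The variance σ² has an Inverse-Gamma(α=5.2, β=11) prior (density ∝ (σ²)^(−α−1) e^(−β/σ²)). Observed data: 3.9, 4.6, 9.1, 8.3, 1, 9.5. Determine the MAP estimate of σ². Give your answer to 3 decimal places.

Sum of squared deviations about the known mean: SS = (3.9−5)² + (4.6−5)² + (9.1−5)² + (8.3−5)² + (1−5)² + (9.5−5)² = 65.32.
The Normal likelihood contributes (σ²)^(−n/2) exp(−SS/(2σ²)), so the posterior is Inverse-Gamma(α + n/2, β + SS/2) = Inverse-Gamma(8.2, 43.66).
The mode of Inverse-Gamma(a, b) is b/(a+1) = 43.66/9.2 ≈ 4.746.

σ̂²_MAP = 4.746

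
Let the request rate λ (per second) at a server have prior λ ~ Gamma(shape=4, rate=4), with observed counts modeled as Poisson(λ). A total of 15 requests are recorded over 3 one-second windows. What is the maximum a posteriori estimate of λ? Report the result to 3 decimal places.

λ̂_MAP = 2.571

Σxᵢ = 15, n = 3.
Posterior ∝ λ^3e^(−4λ) · λ^15e^(−3λ) = λ^18e^(−7λ), i.e. Gamma(shape=19, rate=7).
The mode of a Gamma(a, b) with a ≥ 1 (shape–rate) is (a−1)/b = 18/7 ≈ 2.571.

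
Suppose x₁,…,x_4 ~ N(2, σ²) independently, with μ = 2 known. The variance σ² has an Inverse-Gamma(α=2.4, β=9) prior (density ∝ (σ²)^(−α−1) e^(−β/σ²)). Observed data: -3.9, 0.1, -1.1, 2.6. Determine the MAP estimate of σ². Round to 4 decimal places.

σ̂²_MAP = 6.1472

Sum of squared deviations about the known mean: SS = (-3.9−2)² + (0.1−2)² + (-1.1−2)² + (2.6−2)² = 48.39.
The Normal likelihood contributes (σ²)^(−n/2) exp(−SS/(2σ²)), so the posterior is Inverse-Gamma(α + n/2, β + SS/2) = Inverse-Gamma(4.4, 33.195).
The mode of Inverse-Gamma(a, b) is b/(a+1) = 33.195/5.4 ≈ 6.1472.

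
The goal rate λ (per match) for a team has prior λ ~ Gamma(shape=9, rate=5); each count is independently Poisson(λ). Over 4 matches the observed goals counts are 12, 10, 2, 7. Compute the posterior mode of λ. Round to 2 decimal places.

Σxᵢ = 12+10+2+7 = 31, with n = 4.
Posterior ∝ λ^8e^(−5λ) · λ^31e^(−4λ) = λ^39e^(−9λ), i.e. Gamma(shape=40, rate=9).
The mode of a Gamma(a, b) with a ≥ 1 (shape–rate) is (a−1)/b = 39/9 ≈ 4.33.

λ̂_MAP = 4.33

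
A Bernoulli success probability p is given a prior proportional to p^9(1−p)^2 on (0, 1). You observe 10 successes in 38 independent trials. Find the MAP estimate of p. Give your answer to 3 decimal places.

p̂_MAP = 0.388

The prior density ∝ p^9(1−p)^2 is the kernel of Beta(10, 3).
Data: 10 successes in 38 trials. The binomial likelihood contributes p^10(1−p)^28, so the posterior is Beta(10+10, 3+28) = Beta(20, 31).
For Beta(a, b) with a, b > 1 the mode is (a−1)/(a+b−2) = 19/49 ≈ 0.388.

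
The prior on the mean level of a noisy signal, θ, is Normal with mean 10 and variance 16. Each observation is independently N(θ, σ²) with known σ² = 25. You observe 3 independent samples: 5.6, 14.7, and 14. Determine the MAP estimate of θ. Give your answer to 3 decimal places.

θ̂_MAP = 10.942

n = 3; x̄ = (5.6 + 14.7 + 14)/3 = 34.3/3 = 343/30 ≈ 11.4333.
For a Normal prior and Normal likelihood with known variance, the posterior is Normal; its mode equals its mean, the precision-weighted average.
Prior precision 1/σ₀² = 1/16 = 0.0625; data precision n/σ² = 3/25 = 0.12.
θ̂ = (0.0625·10 + 0.12·(343/30)) / (0.0625 + 0.12) = 1.997/0.1825 = 3994/365 ≈ 10.942.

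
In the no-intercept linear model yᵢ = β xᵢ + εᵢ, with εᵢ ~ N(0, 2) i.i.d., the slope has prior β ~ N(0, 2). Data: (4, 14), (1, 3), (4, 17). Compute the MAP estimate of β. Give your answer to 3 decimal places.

log p(β | y) = −Σ(yᵢ − βxᵢ)²/(2·2) − β²/(2·2) + const.
Setting the derivative to zero: Σxᵢ(yᵢ − βxᵢ)/2 − β/2 = 0, so β = Σxᵢyᵢ / (Σxᵢ² + σ²/τ²).
Σxᵢyᵢ = 4·14 + 1·3 + 4·17 = 127; Σxᵢ² = 33; σ²/τ² = 1.
β̂_MAP = 127 / (33 + 1) = 127/34 ≈ 3.735.

β̂_MAP = 3.735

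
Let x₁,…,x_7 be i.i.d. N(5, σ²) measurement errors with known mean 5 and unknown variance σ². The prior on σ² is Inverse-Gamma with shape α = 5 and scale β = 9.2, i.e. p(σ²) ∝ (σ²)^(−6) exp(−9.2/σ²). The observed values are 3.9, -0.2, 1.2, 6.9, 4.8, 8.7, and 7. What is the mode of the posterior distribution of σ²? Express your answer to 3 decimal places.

Sum of squared deviations about the known mean: SS = (3.9−5)² + (-0.2−5)² + (1.2−5)² + (6.9−5)² + (4.8−5)² + (8.7−5)² + (7−5)² = 64.03.
The Normal likelihood contributes (σ²)^(−n/2) exp(−SS/(2σ²)), so the posterior is Inverse-Gamma(α + n/2, β + SS/2) = Inverse-Gamma(8.5, 41.215).
The mode of Inverse-Gamma(a, b) is b/(a+1) = 41.215/9.5 ≈ 4.338.

σ̂²_MAP = 4.338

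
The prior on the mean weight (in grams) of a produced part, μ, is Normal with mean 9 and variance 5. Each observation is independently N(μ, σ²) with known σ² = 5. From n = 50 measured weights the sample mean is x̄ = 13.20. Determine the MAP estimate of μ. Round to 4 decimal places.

μ̂_MAP = 13.1176

n = 50, x̄ = 13.20.
For a Normal prior and Normal likelihood with known variance, the posterior is Normal; its mode equals its mean, the precision-weighted average.
Prior precision 1/σ₀² = 1/5 = 0.2; data precision n/σ² = 50/5 = 10.
μ̂ = (0.2·9 + 10·13.2) / (0.2 + 10) = 133.8/10.2 = 223/17 ≈ 13.1176.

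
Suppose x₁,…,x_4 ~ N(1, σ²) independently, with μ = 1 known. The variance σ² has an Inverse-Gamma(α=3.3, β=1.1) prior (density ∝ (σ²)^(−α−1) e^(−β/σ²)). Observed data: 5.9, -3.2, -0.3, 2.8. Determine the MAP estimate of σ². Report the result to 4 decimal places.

Sum of squared deviations about the known mean: SS = (5.9−1)² + (-3.2−1)² + (-0.3−1)² + (2.8−1)² = 46.58.
The Normal likelihood contributes (σ²)^(−n/2) exp(−SS/(2σ²)), so the posterior is Inverse-Gamma(α + n/2, β + SS/2) = Inverse-Gamma(5.3, 24.39).
The mode of Inverse-Gamma(a, b) is b/(a+1) = 24.39/6.3 ≈ 3.8714.

σ̂²_MAP = 3.8714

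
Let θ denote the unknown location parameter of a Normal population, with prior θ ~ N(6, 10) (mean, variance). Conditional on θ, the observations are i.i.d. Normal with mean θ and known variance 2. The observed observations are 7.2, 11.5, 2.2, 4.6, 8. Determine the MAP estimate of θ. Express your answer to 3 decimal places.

θ̂_MAP = 6.673

n = 5; x̄ = (7.2 + 11.5 + 2.2 + 4.6 + 8)/5 = 33.5/5 = 6.7.
For a Normal prior and Normal likelihood with known variance, the posterior is Normal; its mode equals its mean, the precision-weighted average.
Prior precision 1/σ₀² = 1/10 = 0.1; data precision n/σ² = 5/2 = 2.5.
θ̂ = (0.1·6 + 2.5·6.7) / (0.1 + 2.5) = 17.35/2.6 = 347/52 ≈ 6.673.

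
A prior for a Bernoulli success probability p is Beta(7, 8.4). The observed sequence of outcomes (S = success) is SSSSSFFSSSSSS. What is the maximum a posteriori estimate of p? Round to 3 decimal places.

p̂_MAP = 0.644

Prior: Beta(7, 8.4).
Data: 11 successes in 13 trials (from the sequence). The binomial likelihood contributes p^11(1−p)^2, so the posterior is Beta(7+11, 8.4+2) = Beta(18, 10.4).
For Beta(a, b) with a, b > 1 the mode is (a−1)/(a+b−2) = 17/26.4 ≈ 0.644.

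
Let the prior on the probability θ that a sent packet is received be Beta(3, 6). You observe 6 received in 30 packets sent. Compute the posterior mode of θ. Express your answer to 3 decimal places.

Prior: Beta(3, 6).
Data: 6 successes in 30 trials. The binomial likelihood contributes θ^6(1−θ)^24, so the posterior is Beta(3+6, 6+24) = Beta(9, 30).
For Beta(a, b) with a, b > 1 the mode is (a−1)/(a+b−2) = 8/37 ≈ 0.216.

θ̂_MAP = 0.216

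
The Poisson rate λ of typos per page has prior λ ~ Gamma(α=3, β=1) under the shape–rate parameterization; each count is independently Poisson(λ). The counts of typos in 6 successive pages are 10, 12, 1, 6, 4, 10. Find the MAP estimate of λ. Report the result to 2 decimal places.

Σxᵢ = 10+12+1+6+4+10 = 43, with n = 6.
Posterior ∝ λ^2e^(−1λ) · λ^43e^(−6λ) = λ^45e^(−7λ), i.e. Gamma(shape=46, rate=7).
The mode of a Gamma(a, b) with a ≥ 1 (shape–rate) is (a−1)/b = 45/7 ≈ 6.43.

λ̂_MAP = 6.43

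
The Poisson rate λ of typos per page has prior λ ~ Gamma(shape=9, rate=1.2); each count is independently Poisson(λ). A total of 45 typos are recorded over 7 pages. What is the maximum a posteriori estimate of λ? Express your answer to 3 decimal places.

λ̂_MAP = 6.463

Σxᵢ = 45, n = 7.
Posterior ∝ λ^8e^(−1.2λ) · λ^45e^(−7λ) = λ^53e^(−8.2λ), i.e. Gamma(shape=54, rate=8.2).
The mode of a Gamma(a, b) with a ≥ 1 (shape–rate) is (a−1)/b = 53/8.2 ≈ 6.463.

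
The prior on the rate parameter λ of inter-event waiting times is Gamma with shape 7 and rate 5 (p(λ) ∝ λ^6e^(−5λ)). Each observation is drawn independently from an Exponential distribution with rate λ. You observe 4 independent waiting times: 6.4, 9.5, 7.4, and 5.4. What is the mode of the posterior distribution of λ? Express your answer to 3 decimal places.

λ̂_MAP = 0.297

The Exponential(rate=λ) likelihood is ∝ λ^n e^(−λΣtᵢ). Here n = 4 and Σtᵢ = 6.4 + 9.5 + 7.4 + 5.4 = 28.7.
Posterior ∝ λ^6e^(−5λ) · λ^4e^(−28.7λ) = λ^10e^(−33.7λ), i.e. Gamma(11, 33.7).
Mode = (a−1)/b = 10/33.7 ≈ 0.297.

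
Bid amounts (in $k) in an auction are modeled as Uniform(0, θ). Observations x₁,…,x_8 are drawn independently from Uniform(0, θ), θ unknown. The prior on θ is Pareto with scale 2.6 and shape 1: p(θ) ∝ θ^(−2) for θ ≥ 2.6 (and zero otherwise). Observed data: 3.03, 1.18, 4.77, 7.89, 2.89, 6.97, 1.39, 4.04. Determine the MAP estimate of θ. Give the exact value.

θ̂_MAP = 7.89

The Uniform(0, θ) likelihood is θ^(−n) for θ ≥ max(xᵢ), zero otherwise. Here max(xᵢ) = 7.89.
Posterior ∝ θ^(−2) · θ^(−8) = θ^(−10) on θ ≥ max(2.6, 7.89) = 7.89.
This density is strictly decreasing in θ, so the posterior mode lies at the lower boundary of the support.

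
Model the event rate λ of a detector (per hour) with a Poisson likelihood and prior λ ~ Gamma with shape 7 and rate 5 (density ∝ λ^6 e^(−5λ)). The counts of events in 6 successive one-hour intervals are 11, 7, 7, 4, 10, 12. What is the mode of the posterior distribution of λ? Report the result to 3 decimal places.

λ̂_MAP = 5.182

Σxᵢ = 11+7+7+4+10+12 = 51, with n = 6.
Posterior ∝ λ^6e^(−5λ) · λ^51e^(−6λ) = λ^57e^(−11λ), i.e. Gamma(shape=58, rate=11).
The mode of a Gamma(a, b) with a ≥ 1 (shape–rate) is (a−1)/b = 57/11 ≈ 5.182.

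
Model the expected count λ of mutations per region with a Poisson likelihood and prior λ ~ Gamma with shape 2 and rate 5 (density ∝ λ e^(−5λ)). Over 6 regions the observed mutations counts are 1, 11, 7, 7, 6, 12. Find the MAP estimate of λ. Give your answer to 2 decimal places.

λ̂_MAP = 4.09

Σxᵢ = 1+11+7+7+6+12 = 44, with n = 6.
Posterior ∝ λe^(−5λ) · λ^44e^(−6λ) = λ^45e^(−11λ), i.e. Gamma(shape=46, rate=11).
The mode of a Gamma(a, b) with a ≥ 1 (shape–rate) is (a−1)/b = 45/11 ≈ 4.09.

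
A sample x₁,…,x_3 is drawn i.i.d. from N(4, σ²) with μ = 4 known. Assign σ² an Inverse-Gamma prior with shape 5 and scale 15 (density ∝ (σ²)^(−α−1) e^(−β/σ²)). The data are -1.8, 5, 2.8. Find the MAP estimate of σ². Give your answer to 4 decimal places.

Sum of squared deviations about the known mean: SS = (-1.8−4)² + (5−4)² + (2.8−4)² = 36.08.
The Normal likelihood contributes (σ²)^(−n/2) exp(−SS/(2σ²)), so the posterior is Inverse-Gamma(α + n/2, β + SS/2) = Inverse-Gamma(6.5, 33.04).
The mode of Inverse-Gamma(a, b) is b/(a+1) = 33.04/7.5 ≈ 4.4053.

σ̂²_MAP = 4.4053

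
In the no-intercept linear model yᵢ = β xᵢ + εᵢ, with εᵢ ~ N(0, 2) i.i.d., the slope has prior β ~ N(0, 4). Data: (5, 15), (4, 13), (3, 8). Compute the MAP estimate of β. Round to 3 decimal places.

log p(β | y) = −Σ(yᵢ − βxᵢ)²/(2·2) − β²/(2·4) + const.
Setting the derivative to zero: Σxᵢ(yᵢ − βxᵢ)/2 − β/4 = 0, so β = Σxᵢyᵢ / (Σxᵢ² + σ²/τ²).
Σxᵢyᵢ = 5·15 + 4·13 + 3·8 = 151; Σxᵢ² = 50; σ²/τ² = 0.5.
β̂_MAP = 151 / (50 + 0.5) = 151/50.5 ≈ 2.990.

β̂_MAP = 2.990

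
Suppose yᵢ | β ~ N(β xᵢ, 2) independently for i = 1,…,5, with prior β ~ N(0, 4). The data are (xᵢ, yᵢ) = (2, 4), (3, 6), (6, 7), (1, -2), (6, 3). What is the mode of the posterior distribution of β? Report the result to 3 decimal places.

β̂_MAP = 0.971

log p(β | y) = −Σ(yᵢ − βxᵢ)²/(2·2) − β²/(2·4) + const.
Setting the derivative to zero: Σxᵢ(yᵢ − βxᵢ)/2 − β/4 = 0, so β = Σxᵢyᵢ / (Σxᵢ² + σ²/τ²).
Σxᵢyᵢ = 2·4 + 3·6 + 6·7 + 1·(-2) + 6·3 = 84; Σxᵢ² = 86; σ²/τ² = 0.5.
β̂_MAP = 84 / (86 + 0.5) = 84/86.5 ≈ 0.971.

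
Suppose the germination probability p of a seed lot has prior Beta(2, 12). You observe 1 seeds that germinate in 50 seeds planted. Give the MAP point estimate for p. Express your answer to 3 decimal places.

Prior: Beta(2, 12).
Data: 1 success in 50 trials. The binomial likelihood contributes p(1−p)^49, so the posterior is Beta(2+1, 12+49) = Beta(3, 61).
For Beta(a, b) with a, b > 1 the mode is (a−1)/(a+b−2) = 2/62 ≈ 0.032.

p̂_MAP = 0.032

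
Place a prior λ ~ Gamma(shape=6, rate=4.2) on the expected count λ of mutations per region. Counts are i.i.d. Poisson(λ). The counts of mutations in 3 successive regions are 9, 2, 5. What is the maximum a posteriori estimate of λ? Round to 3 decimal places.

λ̂_MAP = 2.917

Σxᵢ = 9+2+5 = 16, with n = 3.
Posterior ∝ λ^5e^(−4.2λ) · λ^16e^(−3λ) = λ^21e^(−7.2λ), i.e. Gamma(shape=22, rate=7.2).
The mode of a Gamma(a, b) with a ≥ 1 (shape–rate) is (a−1)/b = 21/7.2 ≈ 2.917.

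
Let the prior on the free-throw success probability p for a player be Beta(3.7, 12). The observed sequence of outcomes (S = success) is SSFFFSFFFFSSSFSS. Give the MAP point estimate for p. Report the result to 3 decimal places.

Prior: Beta(3.7, 12).
Data: 8 successes in 16 trials (from the sequence). The binomial likelihood contributes p^8(1−p)^8, so the posterior is Beta(3.7+8, 12+8) = Beta(11.7, 20).
For Beta(a, b) with a, b > 1 the mode is (a−1)/(a+b−2) = 10.7/29.7 ≈ 0.360.

p̂_MAP = 0.360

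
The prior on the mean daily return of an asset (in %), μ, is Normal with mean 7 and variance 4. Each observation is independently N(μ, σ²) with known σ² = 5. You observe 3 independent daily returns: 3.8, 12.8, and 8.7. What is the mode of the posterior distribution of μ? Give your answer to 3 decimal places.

μ̂_MAP = 8.012

n = 3; x̄ = (3.8 + 12.8 + 8.7)/3 = 25.3/3 = 253/30 ≈ 8.4333.
For a Normal prior and Normal likelihood with known variance, the posterior is Normal; its mode equals its mean, the precision-weighted average.
Prior precision 1/σ₀² = 1/4 = 0.25; data precision n/σ² = 3/5 = 0.6.
μ̂ = (0.25·7 + 0.6·(253/30)) / (0.25 + 0.6) = 6.81/0.85 = 681/85 ≈ 8.012.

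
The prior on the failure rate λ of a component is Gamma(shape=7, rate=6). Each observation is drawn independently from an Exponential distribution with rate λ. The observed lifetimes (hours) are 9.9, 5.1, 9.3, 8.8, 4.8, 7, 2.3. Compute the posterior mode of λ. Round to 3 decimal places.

λ̂_MAP = 0.244

The Exponential(rate=λ) likelihood is ∝ λ^n e^(−λΣtᵢ). Here n = 7 and Σtᵢ = 9.9 + 5.1 + 9.3 + 8.8 + 4.8 + 7 + 2.3 = 47.2.
Posterior ∝ λ^6e^(−6λ) · λ^7e^(−47.2λ) = λ^13e^(−53.2λ), i.e. Gamma(14, 53.2).
Mode = (a−1)/b = 13/53.2 ≈ 0.244.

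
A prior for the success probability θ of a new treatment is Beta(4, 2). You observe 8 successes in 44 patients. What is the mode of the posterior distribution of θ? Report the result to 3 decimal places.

θ̂_MAP = 0.229

Prior: Beta(4, 2).
Data: 8 successes in 44 trials. The binomial likelihood contributes θ^8(1−θ)^36, so the posterior is Beta(4+8, 2+36) = Beta(12, 38).
For Beta(a, b) with a, b > 1 the mode is (a−1)/(a+b−2) = 11/48 ≈ 0.229.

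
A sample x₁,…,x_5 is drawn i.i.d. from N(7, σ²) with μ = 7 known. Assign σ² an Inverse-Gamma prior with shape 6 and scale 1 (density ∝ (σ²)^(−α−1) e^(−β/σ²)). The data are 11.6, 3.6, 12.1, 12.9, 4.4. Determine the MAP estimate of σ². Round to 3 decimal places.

σ̂²_MAP = 5.384

Sum of squared deviations about the known mean: SS = (11.6−7)² + (3.6−7)² + (12.1−7)² + (12.9−7)² + (4.4−7)² = 100.3.
The Normal likelihood contributes (σ²)^(−n/2) exp(−SS/(2σ²)), so the posterior is Inverse-Gamma(α + n/2, β + SS/2) = Inverse-Gamma(8.5, 51.15).
The mode of Inverse-Gamma(a, b) is b/(a+1) = 51.15/9.5 ≈ 5.384.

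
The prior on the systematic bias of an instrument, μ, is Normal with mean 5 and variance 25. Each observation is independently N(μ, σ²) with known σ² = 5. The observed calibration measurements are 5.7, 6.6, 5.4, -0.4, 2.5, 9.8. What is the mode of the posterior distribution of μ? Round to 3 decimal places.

n = 6; x̄ = (5.7 + 6.6 + 5.4 + (-0.4) + 2.5 + 9.8)/6 = 29.6/6 = 74/15 ≈ 4.9333.
For a Normal prior and Normal likelihood with known variance, the posterior is Normal; its mode equals its mean, the precision-weighted average.
Prior precision 1/σ₀² = 1/25 = 0.04; data precision n/σ² = 6/5 = 1.2.
μ̂ = (0.04·5 + 1.2·(74/15)) / (0.04 + 1.2) = 6.12/1.24 = 153/31 ≈ 4.935.

μ̂_MAP = 4.935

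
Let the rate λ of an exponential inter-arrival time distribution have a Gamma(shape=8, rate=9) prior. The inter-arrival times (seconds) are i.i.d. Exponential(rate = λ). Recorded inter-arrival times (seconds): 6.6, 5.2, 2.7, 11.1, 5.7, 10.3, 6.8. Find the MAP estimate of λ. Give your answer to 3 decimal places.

The Exponential(rate=λ) likelihood is ∝ λ^n e^(−λΣtᵢ). Here n = 7 and Σtᵢ = 6.6 + 5.2 + 2.7 + 11.1 + 5.7 + 10.3 + 6.8 = 48.4.
Posterior ∝ λ^7e^(−9λ) · λ^7e^(−48.4λ) = λ^14e^(−57.4λ), i.e. Gamma(15, 57.4).
Mode = (a−1)/b = 14/57.4 ≈ 0.244.

λ̂_MAP = 0.244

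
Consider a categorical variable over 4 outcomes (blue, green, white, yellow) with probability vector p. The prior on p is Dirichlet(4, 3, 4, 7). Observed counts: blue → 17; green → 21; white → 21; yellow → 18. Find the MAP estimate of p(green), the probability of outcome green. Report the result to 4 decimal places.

The posterior is Dirichlet(αᵢ + nᵢ) = Dirichlet(21, 24, 25, 25).
For a Dirichlet(a₁,…,a_K) with all aᵢ > 1, the mode has j-th component (aⱼ − 1)/(Σaᵢ − K).
Here Σaᵢ = 95 and K = 4, so p(green) = (24 − 1)/(95 − 4) = 23/91 ≈ 0.2527.

MAP estimate of p(green) = 0.2527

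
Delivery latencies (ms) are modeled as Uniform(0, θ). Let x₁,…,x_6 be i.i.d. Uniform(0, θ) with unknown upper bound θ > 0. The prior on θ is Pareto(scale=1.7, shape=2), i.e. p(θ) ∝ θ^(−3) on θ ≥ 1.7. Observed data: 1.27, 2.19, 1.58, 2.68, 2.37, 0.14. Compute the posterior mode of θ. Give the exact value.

The Uniform(0, θ) likelihood is θ^(−n) for θ ≥ max(xᵢ), zero otherwise. Here max(xᵢ) = 2.68.
Posterior ∝ θ^(−3) · θ^(−6) = θ^(−9) on θ ≥ max(1.7, 2.68) = 2.68.
This density is strictly decreasing in θ, so the posterior mode lies at the lower boundary of the support.

θ̂_MAP = 2.68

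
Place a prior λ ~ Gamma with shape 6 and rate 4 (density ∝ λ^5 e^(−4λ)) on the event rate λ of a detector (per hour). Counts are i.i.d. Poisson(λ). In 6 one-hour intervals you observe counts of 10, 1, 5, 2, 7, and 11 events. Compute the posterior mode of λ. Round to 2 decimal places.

Σxᵢ = 10+1+5+2+7+11 = 36, with n = 6.
Posterior ∝ λ^5e^(−4λ) · λ^36e^(−6λ) = λ^41e^(−10λ), i.e. Gamma(shape=42, rate=10).
The mode of a Gamma(a, b) with a ≥ 1 (shape–rate) is (a−1)/b = 41/10 ≈ 4.10.

λ̂_MAP = 4.10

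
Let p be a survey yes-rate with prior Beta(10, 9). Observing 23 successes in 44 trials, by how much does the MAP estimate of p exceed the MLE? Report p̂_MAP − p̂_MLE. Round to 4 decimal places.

Posterior is Beta(33, 30); MAP = (33−1)/(63−2) = 32/61 ≈ 0.52459.
MLE ignores the prior: p̂_MLE = k/n = 23/44 ≈ 0.52273.
Difference = 32/61 − 23/44 = 5/2684 ≈ 0.0019.

MAP − MLE = 0.0019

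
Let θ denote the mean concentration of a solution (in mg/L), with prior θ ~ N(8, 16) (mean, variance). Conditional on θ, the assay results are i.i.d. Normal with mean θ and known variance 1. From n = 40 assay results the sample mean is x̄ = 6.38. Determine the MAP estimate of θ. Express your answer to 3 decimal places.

θ̂_MAP = 6.383

n = 40, x̄ = 6.38.
For a Normal prior and Normal likelihood with known variance, the posterior is Normal; its mode equals its mean, the precision-weighted average.
Prior precision 1/σ₀² = 1/16 = 0.0625; data precision n/σ² = 40/1 = 40.
θ̂ = (0.0625·8 + 40·6.38) / (0.0625 + 40) = 255.7/40.0625 = 20456/3205 ≈ 6.383.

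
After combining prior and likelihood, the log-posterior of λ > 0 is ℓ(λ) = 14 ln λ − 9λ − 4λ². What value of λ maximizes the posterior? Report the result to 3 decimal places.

λ̂_MAP = 0.875

ℓ'(λ) = 14/λ − 9 − 8λ. Setting this to zero and multiplying by λ: 8λ² + 9λ − 14 = 0.
λ = (−9 + √(9² + 4·8·14)) / (2·8) = (−9 + √529) / 16 = (−9 + 23)/16 = 7/8.
ℓ''(λ) = −14/λ² − 8 < 0, confirming a maximum.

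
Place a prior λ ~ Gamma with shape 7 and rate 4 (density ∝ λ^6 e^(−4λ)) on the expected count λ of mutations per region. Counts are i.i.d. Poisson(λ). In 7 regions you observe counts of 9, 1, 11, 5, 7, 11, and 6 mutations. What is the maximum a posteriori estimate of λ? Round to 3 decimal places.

λ̂_MAP = 5.091

Σxᵢ = 9+1+11+5+7+11+6 = 50, with n = 7.
Posterior ∝ λ^6e^(−4λ) · λ^50e^(−7λ) = λ^56e^(−11λ), i.e. Gamma(shape=57, rate=11).
The mode of a Gamma(a, b) with a ≥ 1 (shape–rate) is (a−1)/b = 56/11 ≈ 5.091.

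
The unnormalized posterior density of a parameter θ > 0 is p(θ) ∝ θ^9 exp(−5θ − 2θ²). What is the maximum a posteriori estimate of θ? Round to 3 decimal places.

ℓ'(θ) = 9/θ − 5 − 4θ. Setting this to zero and multiplying by θ: 4θ² + 5θ − 9 = 0.
θ = (−5 + √(5² + 4·4·9)) / (2·4) = (−5 + √169) / 8 = (−5 + 13)/8 = 1.
ℓ''(θ) = −9/θ² − 4 < 0, confirming a maximum.

θ̂_MAP = 1.000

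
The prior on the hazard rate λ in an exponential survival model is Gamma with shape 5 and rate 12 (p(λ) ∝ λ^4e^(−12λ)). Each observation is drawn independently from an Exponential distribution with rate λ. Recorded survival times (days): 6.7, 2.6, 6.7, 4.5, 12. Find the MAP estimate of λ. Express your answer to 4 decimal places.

λ̂_MAP = 0.2022

The Exponential(rate=λ) likelihood is ∝ λ^n e^(−λΣtᵢ). Here n = 5 and Σtᵢ = 6.7 + 2.6 + 6.7 + 4.5 + 12 = 32.5.
Posterior ∝ λ^4e^(−12λ) · λ^5e^(−32.5λ) = λ^9e^(−44.5λ), i.e. Gamma(10, 44.5).
Mode = (a−1)/b = 9/44.5 ≈ 0.2022.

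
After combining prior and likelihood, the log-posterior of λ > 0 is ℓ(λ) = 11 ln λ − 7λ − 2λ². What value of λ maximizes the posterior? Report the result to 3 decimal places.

λ̂_MAP = 1.000

ℓ'(λ) = 11/λ − 7 − 4λ. Setting this to zero and multiplying by λ: 4λ² + 7λ − 11 = 0.
λ = (−7 + √(7² + 4·4·11)) / (2·4) = (−7 + √225) / 8 = (−7 + 15)/8 = 1.
ℓ''(λ) = −11/λ² − 4 < 0, confirming a maximum.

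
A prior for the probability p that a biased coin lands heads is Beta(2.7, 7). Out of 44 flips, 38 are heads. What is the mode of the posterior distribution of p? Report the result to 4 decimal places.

p̂_MAP = 0.7679

Prior: Beta(2.7, 7).
Data: 38 successes in 44 trials. The binomial likelihood contributes p^38(1−p)^6, so the posterior is Beta(2.7+38, 7+6) = Beta(40.7, 13).
For Beta(a, b) with a, b > 1 the mode is (a−1)/(a+b−2) = 39.7/51.7 ≈ 0.7679.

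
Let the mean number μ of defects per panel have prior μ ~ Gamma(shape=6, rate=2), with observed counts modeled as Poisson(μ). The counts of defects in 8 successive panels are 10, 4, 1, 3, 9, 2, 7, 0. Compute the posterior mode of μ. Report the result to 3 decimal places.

μ̂_MAP = 4.100

Σxᵢ = 10+4+1+3+9+2+7+0 = 36, with n = 8.
Posterior ∝ μ^5e^(−2μ) · μ^36e^(−8μ) = μ^41e^(−10μ), i.e. Gamma(shape=42, rate=10).
The mode of a Gamma(a, b) with a ≥ 1 (shape–rate) is (a−1)/b = 41/10 ≈ 4.100.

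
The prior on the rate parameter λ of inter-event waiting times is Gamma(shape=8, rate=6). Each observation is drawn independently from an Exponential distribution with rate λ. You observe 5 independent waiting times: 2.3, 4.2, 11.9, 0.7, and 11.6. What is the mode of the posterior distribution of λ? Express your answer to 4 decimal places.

The Exponential(rate=λ) likelihood is ∝ λ^n e^(−λΣtᵢ). Here n = 5 and Σtᵢ = 2.3 + 4.2 + 11.9 + 0.7 + 11.6 = 30.7.
Posterior ∝ λ^7e^(−6λ) · λ^5e^(−30.7λ) = λ^12e^(−36.7λ), i.e. Gamma(13, 36.7).
Mode = (a−1)/b = 12/36.7 ≈ 0.3270.

λ̂_MAP = 0.3270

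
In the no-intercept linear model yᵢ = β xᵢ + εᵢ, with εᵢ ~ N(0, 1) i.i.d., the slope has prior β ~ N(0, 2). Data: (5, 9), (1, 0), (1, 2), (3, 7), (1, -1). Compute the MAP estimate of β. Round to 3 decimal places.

β̂_MAP = 1.787

log p(β | y) = −Σ(yᵢ − βxᵢ)²/(2·1) − β²/(2·2) + const.
Setting the derivative to zero: Σxᵢ(yᵢ − βxᵢ)/1 − β/2 = 0, so β = Σxᵢyᵢ / (Σxᵢ² + σ²/τ²).
Σxᵢyᵢ = 5·9 + 1·0 + 1·2 + 3·7 + 1·(-1) = 67; Σxᵢ² = 37; σ²/τ² = 0.5.
β̂_MAP = 67 / (37 + 0.5) = 67/37.5 ≈ 1.787.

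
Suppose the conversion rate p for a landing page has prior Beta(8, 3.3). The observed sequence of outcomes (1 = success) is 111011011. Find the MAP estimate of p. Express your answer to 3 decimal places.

p̂_MAP = 0.765

Prior: Beta(8, 3.3).
Data: 7 successes in 9 trials (from the sequence). The binomial likelihood contributes p^7(1−p)^2, so the posterior is Beta(8+7, 3.3+2) = Beta(15, 5.3).
For Beta(a, b) with a, b > 1 the mode is (a−1)/(a+b−2) = 14/18.3 ≈ 0.765.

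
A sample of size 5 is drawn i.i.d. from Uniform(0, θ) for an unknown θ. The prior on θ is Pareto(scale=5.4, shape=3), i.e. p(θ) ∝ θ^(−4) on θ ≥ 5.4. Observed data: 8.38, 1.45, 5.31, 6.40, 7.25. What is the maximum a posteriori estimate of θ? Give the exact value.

The Uniform(0, θ) likelihood is θ^(−n) for θ ≥ max(xᵢ), zero otherwise. Here max(xᵢ) = 8.38.
Posterior ∝ θ^(−4) · θ^(−5) = θ^(−9) on θ ≥ max(5.4, 8.38) = 8.38.
This density is strictly decreasing in θ, so the posterior mode lies at the lower boundary of the support.

θ̂_MAP = 8.38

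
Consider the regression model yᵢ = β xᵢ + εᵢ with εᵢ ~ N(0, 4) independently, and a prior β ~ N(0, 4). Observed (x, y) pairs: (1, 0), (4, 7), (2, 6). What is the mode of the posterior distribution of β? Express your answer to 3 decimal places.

β̂_MAP = 1.818

log p(β | y) = −Σ(yᵢ − βxᵢ)²/(2·4) − β²/(2·4) + const.
Setting the derivative to zero: Σxᵢ(yᵢ − βxᵢ)/4 − β/4 = 0, so β = Σxᵢyᵢ / (Σxᵢ² + σ²/τ²).
Σxᵢyᵢ = 1·0 + 4·7 + 2·6 = 40; Σxᵢ² = 21; σ²/τ² = 1.
β̂_MAP = 40 / (21 + 1) = 40/22 ≈ 1.818.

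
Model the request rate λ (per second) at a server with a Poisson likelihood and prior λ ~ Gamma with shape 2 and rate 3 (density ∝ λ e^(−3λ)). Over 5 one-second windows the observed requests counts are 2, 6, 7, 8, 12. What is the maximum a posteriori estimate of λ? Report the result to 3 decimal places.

λ̂_MAP = 4.500

Σxᵢ = 2+6+7+8+12 = 35, with n = 5.
Posterior ∝ λe^(−3λ) · λ^35e^(−5λ) = λ^36e^(−8λ), i.e. Gamma(shape=37, rate=8).
The mode of a Gamma(a, b) with a ≥ 1 (shape–rate) is (a−1)/b = 36/8 ≈ 4.500.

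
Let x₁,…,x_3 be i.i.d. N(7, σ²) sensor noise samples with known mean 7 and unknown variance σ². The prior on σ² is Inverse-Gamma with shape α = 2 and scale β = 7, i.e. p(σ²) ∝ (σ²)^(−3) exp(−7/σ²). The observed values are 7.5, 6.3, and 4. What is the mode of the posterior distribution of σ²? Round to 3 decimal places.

Sum of squared deviations about the known mean: SS = (7.5−7)² + (6.3−7)² + (4−7)² = 9.74.
The Normal likelihood contributes (σ²)^(−n/2) exp(−SS/(2σ²)), so the posterior is Inverse-Gamma(α + n/2, β + SS/2) = Inverse-Gamma(3.5, 11.87).
The mode of Inverse-Gamma(a, b) is b/(a+1) = 11.87/4.5 ≈ 2.638.

σ̂²_MAP = 2.638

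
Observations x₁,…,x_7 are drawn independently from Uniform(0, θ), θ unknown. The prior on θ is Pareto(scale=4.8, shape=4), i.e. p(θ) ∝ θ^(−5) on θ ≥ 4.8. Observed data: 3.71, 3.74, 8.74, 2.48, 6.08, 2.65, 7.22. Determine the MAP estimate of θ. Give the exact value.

The Uniform(0, θ) likelihood is θ^(−n) for θ ≥ max(xᵢ), zero otherwise. Here max(xᵢ) = 8.74.
Posterior ∝ θ^(−5) · θ^(−7) = θ^(−12) on θ ≥ max(4.8, 8.74) = 8.74.
This density is strictly decreasing in θ, so the posterior mode lies at the lower boundary of the support.

θ̂_MAP = 8.74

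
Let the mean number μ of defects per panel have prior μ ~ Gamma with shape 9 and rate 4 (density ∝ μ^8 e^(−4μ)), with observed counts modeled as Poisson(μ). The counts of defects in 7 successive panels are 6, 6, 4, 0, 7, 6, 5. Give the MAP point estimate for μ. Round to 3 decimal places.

μ̂_MAP = 3.818

Σxᵢ = 6+6+4+0+7+6+5 = 34, with n = 7.
Posterior ∝ μ^8e^(−4μ) · μ^34e^(−7μ) = μ^42e^(−11μ), i.e. Gamma(shape=43, rate=11).
The mode of a Gamma(a, b) with a ≥ 1 (shape–rate) is (a−1)/b = 42/11 ≈ 3.818.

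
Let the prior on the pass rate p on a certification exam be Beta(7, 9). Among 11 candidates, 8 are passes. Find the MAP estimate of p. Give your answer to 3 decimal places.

p̂_MAP = 0.560

Prior: Beta(7, 9).
Data: 8 successes in 11 trials. The binomial likelihood contributes p^8(1−p)^3, so the posterior is Beta(7+8, 9+3) = Beta(15, 12).
For Beta(a, b) with a, b > 1 the mode is (a−1)/(a+b−2) = 14/25 ≈ 0.560.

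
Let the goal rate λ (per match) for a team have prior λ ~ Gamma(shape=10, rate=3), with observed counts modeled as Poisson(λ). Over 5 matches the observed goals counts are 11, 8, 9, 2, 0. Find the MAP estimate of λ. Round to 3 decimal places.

λ̂_MAP = 4.875

Σxᵢ = 11+8+9+2+0 = 30, with n = 5.
Posterior ∝ λ^9e^(−3λ) · λ^30e^(−5λ) = λ^39e^(−8λ), i.e. Gamma(shape=40, rate=8).
The mode of a Gamma(a, b) with a ≥ 1 (shape–rate) is (a−1)/b = 39/8 ≈ 4.875.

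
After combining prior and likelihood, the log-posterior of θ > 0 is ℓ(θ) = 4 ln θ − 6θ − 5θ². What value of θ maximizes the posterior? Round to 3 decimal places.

θ̂_MAP = 0.400

ℓ'(θ) = 4/θ − 6 − 10θ. Setting this to zero and multiplying by θ: 10θ² + 6θ − 4 = 0.
θ = (−6 + √(6² + 4·10·4)) / (2·10) = (−6 + √196) / 20 = (−6 + 14)/20 = 2/5.
ℓ''(θ) = −4/θ² − 10 < 0, confirming a maximum.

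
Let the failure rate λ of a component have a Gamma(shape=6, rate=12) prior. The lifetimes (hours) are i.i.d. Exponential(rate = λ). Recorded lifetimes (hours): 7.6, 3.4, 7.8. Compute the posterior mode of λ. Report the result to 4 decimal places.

The Exponential(rate=λ) likelihood is ∝ λ^n e^(−λΣtᵢ). Here n = 3 and Σtᵢ = 7.6 + 3.4 + 7.8 = 18.8.
Posterior ∝ λ^5e^(−12λ) · λ^3e^(−18.8λ) = λ^8e^(−30.8λ), i.e. Gamma(9, 30.8).
Mode = (a−1)/b = 8/30.8 ≈ 0.2597.

λ̂_MAP = 0.2597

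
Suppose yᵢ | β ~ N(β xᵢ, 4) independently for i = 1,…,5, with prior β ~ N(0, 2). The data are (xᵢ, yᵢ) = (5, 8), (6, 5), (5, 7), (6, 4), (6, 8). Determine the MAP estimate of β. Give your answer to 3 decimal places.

β̂_MAP = 1.106

log p(β | y) = −Σ(yᵢ − βxᵢ)²/(2·4) − β²/(2·2) + const.
Setting the derivative to zero: Σxᵢ(yᵢ − βxᵢ)/4 − β/2 = 0, so β = Σxᵢyᵢ / (Σxᵢ² + σ²/τ²).
Σxᵢyᵢ = 5·8 + 6·5 + 5·7 + 6·4 + 6·8 = 177; Σxᵢ² = 158; σ²/τ² = 2.
β̂_MAP = 177 / (158 + 2) = 177/160 ≈ 1.106.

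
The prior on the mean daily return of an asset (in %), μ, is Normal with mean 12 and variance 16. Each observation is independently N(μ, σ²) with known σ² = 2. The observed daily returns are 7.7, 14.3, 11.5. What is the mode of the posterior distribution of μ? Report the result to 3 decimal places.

n = 3; x̄ = (7.7 + 14.3 + 11.5)/3 = 33.5/3 = 67/6 ≈ 11.1667.
For a Normal prior and Normal likelihood with known variance, the posterior is Normal; its mode equals its mean, the precision-weighted average.
Prior precision 1/σ₀² = 1/16 = 0.0625; data precision n/σ² = 3/2 = 1.5.
μ̂ = (0.0625·12 + 1.5·(67/6)) / (0.0625 + 1.5) = 17.5/1.5625 = 11.200.

μ̂_MAP = 11.200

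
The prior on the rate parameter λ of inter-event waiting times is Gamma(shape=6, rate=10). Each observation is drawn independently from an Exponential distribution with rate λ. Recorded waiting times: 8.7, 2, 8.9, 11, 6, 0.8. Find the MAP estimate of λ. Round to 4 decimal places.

The Exponential(rate=λ) likelihood is ∝ λ^n e^(−λΣtᵢ). Here n = 6 and Σtᵢ = 8.7 + 2 + 8.9 + 11 + 6 + 0.8 = 37.4.
Posterior ∝ λ^5e^(−10λ) · λ^6e^(−37.4λ) = λ^11e^(−47.4λ), i.e. Gamma(12, 47.4).
Mode = (a−1)/b = 11/47.4 ≈ 0.2321.

λ̂_MAP = 0.2321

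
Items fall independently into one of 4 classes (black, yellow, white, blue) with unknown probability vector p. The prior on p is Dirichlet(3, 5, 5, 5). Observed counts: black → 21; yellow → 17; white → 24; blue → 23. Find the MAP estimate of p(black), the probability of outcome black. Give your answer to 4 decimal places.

MAP estimate of p(black) = 0.2323

The posterior is Dirichlet(αᵢ + nᵢ) = Dirichlet(24, 22, 29, 28).
For a Dirichlet(a₁,…,a_K) with all aᵢ > 1, the mode has j-th component (aⱼ − 1)/(Σaᵢ − K).
Here Σaᵢ = 103 and K = 4, so p(black) = (24 − 1)/(103 − 4) = 23/99 ≈ 0.2323.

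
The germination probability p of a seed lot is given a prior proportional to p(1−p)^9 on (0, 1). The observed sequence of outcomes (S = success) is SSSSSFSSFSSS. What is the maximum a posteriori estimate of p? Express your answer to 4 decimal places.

p̂_MAP = 0.5000

The prior density ∝ p(1−p)^9 is the kernel of Beta(2, 10).
Data: 10 successes in 12 trials (from the sequence). The binomial likelihood contributes p^10(1−p)^2, so the posterior is Beta(2+10, 10+2) = Beta(12, 12).
For Beta(a, b) with a, b > 1 the mode is (a−1)/(a+b−2) = 11/22 ≈ 0.5000.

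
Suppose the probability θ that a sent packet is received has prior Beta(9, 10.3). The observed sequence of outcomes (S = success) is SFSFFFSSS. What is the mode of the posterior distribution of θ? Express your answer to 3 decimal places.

θ̂_MAP = 0.494

Prior: Beta(9, 10.3).
Data: 5 successes in 9 trials (from the sequence). The binomial likelihood contributes θ^5(1−θ)^4, so the posterior is Beta(9+5, 10.3+4) = Beta(14, 14.3).
For Beta(a, b) with a, b > 1 the mode is (a−1)/(a+b−2) = 13/26.3 ≈ 0.494.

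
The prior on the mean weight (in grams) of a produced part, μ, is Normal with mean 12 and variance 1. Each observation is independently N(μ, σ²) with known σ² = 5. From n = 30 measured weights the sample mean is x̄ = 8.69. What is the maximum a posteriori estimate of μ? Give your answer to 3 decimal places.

μ̂_MAP = 9.163

n = 30, x̄ = 8.69.
For a Normal prior and Normal likelihood with known variance, the posterior is Normal; its mode equals its mean, the precision-weighted average.
Prior precision 1/σ₀² = 1/1 = 1; data precision n/σ² = 30/5 = 6.
μ̂ = (1·12 + 6·8.69) / (1 + 6) = 64.14/7 = 3207/350 ≈ 9.163.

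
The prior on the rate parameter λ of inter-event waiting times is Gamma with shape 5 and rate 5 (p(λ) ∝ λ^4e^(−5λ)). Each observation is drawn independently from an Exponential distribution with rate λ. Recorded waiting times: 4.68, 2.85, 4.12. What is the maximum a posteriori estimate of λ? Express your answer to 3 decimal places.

λ̂_MAP = 0.420

The Exponential(rate=λ) likelihood is ∝ λ^n e^(−λΣtᵢ). Here n = 3 and Σtᵢ = 4.68 + 2.85 + 4.12 = 11.65.
Posterior ∝ λ^4e^(−5λ) · λ^3e^(−11.65λ) = λ^7e^(−16.65λ), i.e. Gamma(8, 16.65).
Mode = (a−1)/b = 7/16.65 ≈ 0.420.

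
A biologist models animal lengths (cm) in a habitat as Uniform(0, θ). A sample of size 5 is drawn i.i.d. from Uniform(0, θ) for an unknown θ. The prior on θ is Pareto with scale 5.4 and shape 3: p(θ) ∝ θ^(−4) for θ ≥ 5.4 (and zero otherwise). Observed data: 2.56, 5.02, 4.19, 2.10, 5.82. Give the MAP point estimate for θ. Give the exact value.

The Uniform(0, θ) likelihood is θ^(−n) for θ ≥ max(xᵢ), zero otherwise. Here max(xᵢ) = 5.82.
Posterior ∝ θ^(−4) · θ^(−5) = θ^(−9) on θ ≥ max(5.4, 5.82) = 5.82.
This density is strictly decreasing in θ, so the posterior mode lies at the lower boundary of the support.

θ̂_MAP = 5.82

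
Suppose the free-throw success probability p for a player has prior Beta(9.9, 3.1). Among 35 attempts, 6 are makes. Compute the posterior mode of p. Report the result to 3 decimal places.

p̂_MAP = 0.324

Prior: Beta(9.9, 3.1).
Data: 6 successes in 35 trials. The binomial likelihood contributes p^6(1−p)^29, so the posterior is Beta(9.9+6, 3.1+29) = Beta(15.9, 32.1).
For Beta(a, b) with a, b > 1 the mode is (a−1)/(a+b−2) = 14.9/46 ≈ 0.324.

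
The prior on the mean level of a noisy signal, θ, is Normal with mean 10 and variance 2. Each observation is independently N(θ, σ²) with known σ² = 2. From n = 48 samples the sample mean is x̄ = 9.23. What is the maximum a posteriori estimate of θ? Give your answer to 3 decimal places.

n = 48, x̄ = 9.23.
For a Normal prior and Normal likelihood with known variance, the posterior is Normal; its mode equals its mean, the precision-weighted average.
Prior precision 1/σ₀² = 1/2 = 0.5; data precision n/σ² = 48/2 = 24.
θ̂ = (0.5·10 + 24·9.23) / (0.5 + 24) = 226.52/24.5 = 1618/175 ≈ 9.246.

θ̂_MAP = 9.246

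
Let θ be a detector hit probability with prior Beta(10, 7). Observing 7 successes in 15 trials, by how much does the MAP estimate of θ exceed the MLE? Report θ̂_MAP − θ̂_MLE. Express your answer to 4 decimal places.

MAP − MLE = 0.0667

Posterior is Beta(17, 15); MAP = (17−1)/(32−2) = 16/30 ≈ 0.53333.
MLE ignores the prior: θ̂_MLE = k/n = 7/15 ≈ 0.46667.
Difference = 16/30 − 7/15 = 1/15 ≈ 0.0667.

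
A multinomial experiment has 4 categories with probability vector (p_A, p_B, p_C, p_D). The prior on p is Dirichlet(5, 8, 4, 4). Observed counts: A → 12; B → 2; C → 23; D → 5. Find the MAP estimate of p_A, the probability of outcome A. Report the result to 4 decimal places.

MAP estimate of p_A = 0.2712

The posterior is Dirichlet(αᵢ + nᵢ) = Dirichlet(17, 10, 27, 9).
For a Dirichlet(a₁,…,a_K) with all aᵢ > 1, the mode has j-th component (aⱼ − 1)/(Σaᵢ − K).
Here Σaᵢ = 63 and K = 4, so p_A = (17 − 1)/(63 − 4) = 16/59 ≈ 0.2712.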